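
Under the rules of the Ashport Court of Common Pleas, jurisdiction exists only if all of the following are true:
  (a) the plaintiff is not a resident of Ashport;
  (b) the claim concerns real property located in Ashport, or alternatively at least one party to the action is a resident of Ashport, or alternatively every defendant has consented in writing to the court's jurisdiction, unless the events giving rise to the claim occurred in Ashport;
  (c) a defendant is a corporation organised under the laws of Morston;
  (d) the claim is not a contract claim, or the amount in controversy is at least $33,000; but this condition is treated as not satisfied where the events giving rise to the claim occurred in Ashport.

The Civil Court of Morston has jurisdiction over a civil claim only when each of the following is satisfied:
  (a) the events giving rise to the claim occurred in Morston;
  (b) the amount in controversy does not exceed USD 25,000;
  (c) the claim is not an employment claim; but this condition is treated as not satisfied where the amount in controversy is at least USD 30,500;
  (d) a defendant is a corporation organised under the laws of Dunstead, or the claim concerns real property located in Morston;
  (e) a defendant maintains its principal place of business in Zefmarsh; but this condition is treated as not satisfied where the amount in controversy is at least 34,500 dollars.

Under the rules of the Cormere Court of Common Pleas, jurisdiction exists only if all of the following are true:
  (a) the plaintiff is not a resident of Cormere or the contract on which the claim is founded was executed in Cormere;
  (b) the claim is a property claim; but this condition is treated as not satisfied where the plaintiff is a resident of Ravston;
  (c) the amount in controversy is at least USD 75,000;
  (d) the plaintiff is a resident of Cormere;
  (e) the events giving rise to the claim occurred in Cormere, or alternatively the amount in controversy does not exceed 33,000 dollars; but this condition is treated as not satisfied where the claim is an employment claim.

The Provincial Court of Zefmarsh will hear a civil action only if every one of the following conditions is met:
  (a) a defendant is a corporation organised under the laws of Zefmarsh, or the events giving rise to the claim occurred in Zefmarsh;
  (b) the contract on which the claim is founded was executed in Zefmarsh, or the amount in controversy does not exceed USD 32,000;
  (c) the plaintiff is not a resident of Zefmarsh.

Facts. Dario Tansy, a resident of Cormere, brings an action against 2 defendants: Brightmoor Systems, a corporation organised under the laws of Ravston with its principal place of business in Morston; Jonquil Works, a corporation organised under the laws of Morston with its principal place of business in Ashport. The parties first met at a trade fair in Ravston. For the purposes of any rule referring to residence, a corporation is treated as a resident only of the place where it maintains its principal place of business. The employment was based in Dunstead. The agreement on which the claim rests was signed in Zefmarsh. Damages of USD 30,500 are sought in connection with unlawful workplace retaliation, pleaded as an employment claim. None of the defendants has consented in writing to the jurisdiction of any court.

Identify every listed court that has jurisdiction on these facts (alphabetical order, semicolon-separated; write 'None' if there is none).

The Ashport Court of Common Pleas:
  (a) The plaintiff resides in Cormere, which is not Ashport. Condition met.
  (b) Jonquil Works resides in Ashport — that alternative is enough. Met.
  (c) Jonquil Works is organised under the laws of Morston. Met.
  (d) The claim is an employment claim, not a contract claim, so this disjunct is met. The exception is not triggered, since the operative events occurred in Dunstead, not Ashport. Condition met.
  → Jurisdiction lies.
The Civil Court of Morston:
  (a) The operative events occurred in Dunstead, not Morston. Fails.
  (b) The amount in controversy is $30,500, above the USD 25,000 ceiling. Fails.
  (c) The claim is an employment claim. Fails.
  (d) The corporate defendant(s) are organised in Morston, Ravston, not Dunstead; the claim does not concern real property — none of the alternatives is met. Condition not met.
  (e) The corporate defendant(s) have their principal place of business in Ashport, Morston, not Zefmarsh. Fails.
  → Not every requirement is met — no jurisdiction.
The Cormere Court of Common Pleas:
  (a) The plaintiff resides in Cormere; the contract was executed in Zefmarsh, not Cormere — every alternative fails. Not satisfied.
  (b) The claim is an employment claim, not a property claim. Not met.
  (c) The amount in controversy is $30,500, below the $75,000 floor. Fails.
  (d) The plaintiff resides in Cormere. Satisfied.
  (e) The amount in controversy is 30,500 dollars, within the USD 33,000 ceiling — that alternative is enough. However, the claim is an employment claim, which falls within the stated exception and so defeats the condition. Not met.
  → Not every requirement is met — no jurisdiction.
The Provincial Court of Zefmarsh:
  (a) The corporate defendant(s) are organised in Morston, Ravston, not Zefmarsh; the operative events occurred in Dunstead, not Zefmarsh — every alternative fails. Not satisfied.
  (b) The contract was executed in Zefmarsh, so one alternative holds. Condition met.
  (c) The plaintiff resides in Cormere, which is not Zefmarsh. Met.
  → No jurisdiction.

the Ashport Court of Common Pleas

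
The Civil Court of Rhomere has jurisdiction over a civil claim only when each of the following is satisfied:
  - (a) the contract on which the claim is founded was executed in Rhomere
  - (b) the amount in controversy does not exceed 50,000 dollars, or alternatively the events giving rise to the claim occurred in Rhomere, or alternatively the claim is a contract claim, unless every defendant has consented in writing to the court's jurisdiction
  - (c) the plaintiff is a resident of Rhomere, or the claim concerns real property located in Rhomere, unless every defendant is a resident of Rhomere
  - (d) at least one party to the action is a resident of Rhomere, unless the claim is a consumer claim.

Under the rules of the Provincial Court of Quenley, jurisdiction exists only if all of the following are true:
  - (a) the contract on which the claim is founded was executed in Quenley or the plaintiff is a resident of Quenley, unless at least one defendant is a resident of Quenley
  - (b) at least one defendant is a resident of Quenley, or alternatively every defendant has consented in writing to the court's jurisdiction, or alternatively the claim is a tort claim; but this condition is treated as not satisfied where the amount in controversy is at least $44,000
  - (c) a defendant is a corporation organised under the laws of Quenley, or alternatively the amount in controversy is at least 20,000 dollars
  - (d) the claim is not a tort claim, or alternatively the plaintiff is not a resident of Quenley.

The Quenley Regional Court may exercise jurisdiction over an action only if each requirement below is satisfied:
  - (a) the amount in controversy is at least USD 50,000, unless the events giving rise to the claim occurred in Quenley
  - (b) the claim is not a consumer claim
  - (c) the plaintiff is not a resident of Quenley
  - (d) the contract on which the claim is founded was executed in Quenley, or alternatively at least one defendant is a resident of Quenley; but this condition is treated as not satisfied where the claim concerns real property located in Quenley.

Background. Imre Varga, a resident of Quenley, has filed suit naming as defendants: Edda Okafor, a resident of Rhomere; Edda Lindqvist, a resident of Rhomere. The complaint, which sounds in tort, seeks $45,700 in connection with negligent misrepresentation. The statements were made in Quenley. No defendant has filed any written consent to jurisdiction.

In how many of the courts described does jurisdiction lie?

The Civil Court of Rhomere:
  (a) No contract (and hence no place of execution) is alleged. Not satisfied.
  (b) The amount in controversy is $45,700, within the 50,000 dollars ceiling, which satisfies one of the alternatives. Condition met.
  (c) The plaintiff resides in Quenley, not Rhomere; the claim does not concern real property — no alternative holds. But the defendants reside as follows — Edda Okafor in Rhomere, Edda Lindqvist in Rhomere — all in Rhomere, and the 'unless' clause therefore excuses the requirement. Satisfied.
  (d) Edda Okafor resides in Rhomere. Met.
  → Not every requirement is met — no jurisdiction.
The Provincial Court of Quenley:
  (a) The plaintiff resides in Quenley — that alternative is enough. Met.
  (b) The claim is a tort claim, so this disjunct is met. But the carve-out bites: the amount in controversy is USD 45,700, which meets the USD 44,000 floor. Not satisfied.
  (c) The amount in controversy is 45,700 dollars, which meets the USD 20,000 floor, so this disjunct is met. Condition met.
  (d) The claim is a tort claim; the plaintiff resides in Quenley — no alternative holds. Not met.
  → The court lacks jurisdiction.
The Quenley Regional Court:
  (a) The amount in controversy is USD 45,700, below the $50,000 floor. But the operative events occurred in Quenley, and the 'unless' clause therefore excuses the requirement. Met.
  (b) The claim is a tort claim, not a consumer claim. Condition met.
  (c) The plaintiff resides in Quenley. Condition not met.
  (d) No contract (and hence no place of execution) is alleged; no defendant resides in Quenley (they reside in Rhomere, Rhomere) — none of the alternatives is met. Condition not met.
  → Not every requirement is met — no jurisdiction.
No court satisfies all of its conditions.

0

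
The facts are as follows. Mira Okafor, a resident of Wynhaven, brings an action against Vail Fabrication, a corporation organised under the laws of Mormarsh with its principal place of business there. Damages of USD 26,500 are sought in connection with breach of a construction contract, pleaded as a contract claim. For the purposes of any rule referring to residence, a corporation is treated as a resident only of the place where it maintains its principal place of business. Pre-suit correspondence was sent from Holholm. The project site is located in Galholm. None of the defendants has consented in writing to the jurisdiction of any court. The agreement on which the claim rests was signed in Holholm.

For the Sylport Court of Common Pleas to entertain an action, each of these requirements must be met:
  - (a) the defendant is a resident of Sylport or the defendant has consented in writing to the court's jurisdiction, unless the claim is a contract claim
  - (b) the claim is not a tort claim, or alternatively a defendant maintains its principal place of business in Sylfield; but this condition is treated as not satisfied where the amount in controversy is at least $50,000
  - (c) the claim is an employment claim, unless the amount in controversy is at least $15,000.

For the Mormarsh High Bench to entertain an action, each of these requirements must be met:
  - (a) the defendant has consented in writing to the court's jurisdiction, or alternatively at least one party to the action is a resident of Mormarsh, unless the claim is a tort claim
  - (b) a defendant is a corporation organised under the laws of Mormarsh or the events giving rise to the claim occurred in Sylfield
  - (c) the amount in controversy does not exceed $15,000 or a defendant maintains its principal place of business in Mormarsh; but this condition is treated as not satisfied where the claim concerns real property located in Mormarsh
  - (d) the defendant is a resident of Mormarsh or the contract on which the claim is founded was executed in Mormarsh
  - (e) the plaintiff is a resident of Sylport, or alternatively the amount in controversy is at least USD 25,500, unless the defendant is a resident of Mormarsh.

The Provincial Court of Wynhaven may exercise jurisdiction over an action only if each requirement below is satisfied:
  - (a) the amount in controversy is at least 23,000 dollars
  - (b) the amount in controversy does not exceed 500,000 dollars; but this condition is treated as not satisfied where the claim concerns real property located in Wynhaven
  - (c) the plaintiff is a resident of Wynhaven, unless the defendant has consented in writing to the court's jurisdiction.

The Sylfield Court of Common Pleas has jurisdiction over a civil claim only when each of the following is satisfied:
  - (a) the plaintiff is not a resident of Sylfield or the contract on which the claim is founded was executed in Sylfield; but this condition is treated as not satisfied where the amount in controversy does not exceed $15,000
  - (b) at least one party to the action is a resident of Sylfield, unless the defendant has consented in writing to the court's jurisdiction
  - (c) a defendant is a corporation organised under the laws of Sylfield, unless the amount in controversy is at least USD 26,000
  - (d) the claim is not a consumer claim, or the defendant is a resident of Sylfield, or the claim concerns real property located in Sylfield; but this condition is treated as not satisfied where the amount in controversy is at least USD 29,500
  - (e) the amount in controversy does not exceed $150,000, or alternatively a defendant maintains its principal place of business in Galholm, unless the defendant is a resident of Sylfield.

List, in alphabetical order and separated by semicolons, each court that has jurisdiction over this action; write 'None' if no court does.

the Mormarsh High Bench; the Provincial Court of Wynhaven; the Sylport Court of Common Pleas

The Sylport Court of Common Pleas:
  (a) The defendant resides in Mormarsh, not Sylport; no such written consent has been filed — every alternative fails. However, the claim is a contract claim, so the 'unless' proviso supplies this condition. Met.
  (b) The claim is a contract claim, not a tort claim — that alternative is enough. The exception is not triggered, since the amount in controversy is 26,500 dollars, below the USD 50,000 floor. Condition met.
  (c) The claim is a contract claim, not an employment claim. But the amount in controversy is USD 26,500, which meets the USD 15,000 floor, and the 'unless' clause therefore excuses the requirement. Satisfied.
  → Every requirement is satisfied — jurisdiction.
The Mormarsh High Bench:
  (a) Vail Fabrication resides in Mormarsh, so one alternative holds. Satisfied.
  (b) Vail Fabrication is organised under the laws of Mormarsh — that alternative is enough. Condition met.
  (c) Vail Fabrication has its principal place of business in Mormarsh, so one alternative holds. And the carve-out is inapplicable — the claim does not concern real property. Condition met.
  (d) The defendant resides in Mormarsh, so this disjunct is met. Condition met.
  (e) The amount in controversy is $26,500, which meets the $25,500 floor, so one alternative holds. Satisfied.
  → Every requirement is satisfied — jurisdiction.
The Provincial Court of Wynhaven:
  (a) The amount in controversy is USD 26,500, which meets the $23,000 floor. Satisfied.
  (b) The amount in controversy is $26,500, within the $500,000 ceiling. And the carve-out is inapplicable — the claim does not concern real property. Condition met.
  (c) The plaintiff resides in Wynhaven. Satisfied.
  → Every requirement is satisfied — jurisdiction.
The Sylfield Court of Common Pleas:
  (a) The plaintiff resides in Wynhaven, which is not Sylfield, which satisfies one of the alternatives. The exception is not triggered, since the amount in controversy is $26,500, above the 15,000 dollars ceiling. Condition met.
  (b) No party resides in Sylfield. The proviso offers no rescue either, since no such written consent has been filed. Fails.
  (c) The corporate defendant(s) are organised in Mormarsh, not Sylfield. But the amount in controversy is $26,500, which meets the $26,000 floor, and the 'unless' clause therefore excuses the requirement. Met.
  (d) The claim is a contract claim, not a consumer claim, which satisfies one of the alternatives. And the carve-out is inapplicable — the amount in controversy is 26,500 dollars, below the USD 29,500 floor. Met.
  (e) The amount in controversy is 26,500 dollars, within the USD 150,000 ceiling, so this disjunct is met. Met.
  → No jurisdiction.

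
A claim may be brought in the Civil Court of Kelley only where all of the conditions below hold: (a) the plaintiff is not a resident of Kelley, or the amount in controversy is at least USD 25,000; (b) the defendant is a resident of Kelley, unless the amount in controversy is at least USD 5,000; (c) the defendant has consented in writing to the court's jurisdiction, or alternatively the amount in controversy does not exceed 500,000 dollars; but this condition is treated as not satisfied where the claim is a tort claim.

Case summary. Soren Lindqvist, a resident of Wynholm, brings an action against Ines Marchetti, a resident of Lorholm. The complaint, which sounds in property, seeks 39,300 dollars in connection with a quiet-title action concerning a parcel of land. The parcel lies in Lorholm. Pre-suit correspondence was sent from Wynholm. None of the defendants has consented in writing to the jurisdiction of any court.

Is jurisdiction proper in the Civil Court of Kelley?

The Civil Court of Kelley:
  (a) The plaintiff resides in Wynholm, which is not Kelley, which satisfies one of the alternatives. Satisfied.
  (b) The defendant resides in Lorholm, not Kelley. However, the amount in controversy is $39,300, which meets the USD 5,000 floor, so the 'unless' proviso supplies this condition. Satisfied.
  (c) The amount in controversy is 39,300 dollars, within the $500,000 ceiling, so this disjunct is met. The exception is not triggered, since the claim is a property claim, not a tort claim. Satisfied.
  → The court has jurisdiction.

Yes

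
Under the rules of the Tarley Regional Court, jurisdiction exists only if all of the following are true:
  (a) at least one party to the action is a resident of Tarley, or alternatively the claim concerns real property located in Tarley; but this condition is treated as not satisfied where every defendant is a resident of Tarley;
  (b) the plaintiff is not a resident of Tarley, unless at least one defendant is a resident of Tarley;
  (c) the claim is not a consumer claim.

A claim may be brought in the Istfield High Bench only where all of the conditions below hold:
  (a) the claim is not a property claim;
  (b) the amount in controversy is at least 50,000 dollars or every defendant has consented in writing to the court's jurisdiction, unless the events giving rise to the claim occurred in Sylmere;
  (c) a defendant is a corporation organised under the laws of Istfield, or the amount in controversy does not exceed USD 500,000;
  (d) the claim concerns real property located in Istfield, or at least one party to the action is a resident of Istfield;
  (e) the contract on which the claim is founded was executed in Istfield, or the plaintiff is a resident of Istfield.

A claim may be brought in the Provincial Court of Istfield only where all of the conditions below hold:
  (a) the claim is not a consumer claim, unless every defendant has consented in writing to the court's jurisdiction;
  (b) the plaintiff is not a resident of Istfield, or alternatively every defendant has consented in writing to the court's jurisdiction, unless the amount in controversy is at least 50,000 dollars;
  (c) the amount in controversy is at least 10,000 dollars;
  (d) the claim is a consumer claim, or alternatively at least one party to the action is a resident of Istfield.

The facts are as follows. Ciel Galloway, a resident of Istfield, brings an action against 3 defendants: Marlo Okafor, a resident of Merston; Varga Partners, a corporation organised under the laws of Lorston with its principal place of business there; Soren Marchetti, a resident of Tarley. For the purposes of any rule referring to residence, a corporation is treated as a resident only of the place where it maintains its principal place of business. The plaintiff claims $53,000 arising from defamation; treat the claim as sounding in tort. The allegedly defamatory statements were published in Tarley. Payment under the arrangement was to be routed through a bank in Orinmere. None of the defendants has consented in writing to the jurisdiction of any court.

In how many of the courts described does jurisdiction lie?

The Tarley Regional Court:
  (a) Soren Marchetti resides in Tarley — that alternative is enough. The carve-out does not apply: the defendants reside as follows — Marlo Okafor in Merston, Varga Partners in Lorston, Soren Marchetti in Tarley — not all in Tarley. Condition met.
  (b) The plaintiff resides in Istfield, which is not Tarley. Condition met.
  (c) The claim is a tort claim, not a consumer claim. Satisfied.
  → Every requirement is satisfied — jurisdiction.
The Istfield High Bench:
  (a) The claim is a tort claim, not a property claim. Condition met.
  (b) The amount in controversy is USD 53,000, which meets the 50,000 dollars floor, which satisfies one of the alternatives. Satisfied.
  (c) The amount in controversy is USD 53,000, within the $500,000 ceiling, which satisfies one of the alternatives. Satisfied.
  (d) Ciel Galloway resides in Istfield, so one alternative holds. Condition met.
  (e) The plaintiff resides in Istfield — that alternative is enough. Met.
  → Every requirement is satisfied — jurisdiction.
The Provincial Court of Istfield:
  (a) The claim is a tort claim, not a consumer claim. Met.
  (b) The plaintiff resides in Istfield; no such written consent has been filed — no alternative holds. The proviso rescues it, though: the amount in controversy is $53,000, which meets the USD 50,000 floor. Condition met.
  (c) The amount in controversy is $53,000, which meets the 10,000 dollars floor. Satisfied.
  (d) Ciel Galloway resides in Istfield, so one alternative holds. Satisfied.
  → Every requirement is satisfied — jurisdiction.
Courts with jurisdiction: the Tarley Regional Court, the Istfield High Bench, the Provincial Court of Istfield — 3 in total.

3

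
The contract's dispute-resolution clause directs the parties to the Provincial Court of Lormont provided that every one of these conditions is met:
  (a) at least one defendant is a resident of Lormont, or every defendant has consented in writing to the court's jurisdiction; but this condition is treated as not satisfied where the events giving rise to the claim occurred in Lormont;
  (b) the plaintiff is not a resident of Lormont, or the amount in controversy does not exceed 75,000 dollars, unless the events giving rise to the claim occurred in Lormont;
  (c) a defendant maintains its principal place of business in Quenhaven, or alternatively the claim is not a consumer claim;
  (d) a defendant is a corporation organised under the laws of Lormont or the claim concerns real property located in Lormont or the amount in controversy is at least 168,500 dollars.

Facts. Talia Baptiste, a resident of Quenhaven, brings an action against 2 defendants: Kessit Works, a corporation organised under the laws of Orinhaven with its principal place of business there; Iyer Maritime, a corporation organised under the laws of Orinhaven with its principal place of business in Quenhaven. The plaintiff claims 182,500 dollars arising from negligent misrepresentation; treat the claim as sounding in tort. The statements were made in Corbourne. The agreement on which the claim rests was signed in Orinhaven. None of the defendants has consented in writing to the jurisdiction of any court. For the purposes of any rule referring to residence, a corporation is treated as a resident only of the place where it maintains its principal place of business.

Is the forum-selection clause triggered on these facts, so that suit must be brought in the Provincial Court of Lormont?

The Provincial Court of Lormont:
  (a) No defendant resides in Lormont (they reside in Orinhaven, Quenhaven); no such written consent has been filed — no alternative holds. Not met.
  (b) The plaintiff resides in Quenhaven, which is not Lormont, so this disjunct is met. Satisfied.
  (c) Iyer Maritime has its principal place of business in Quenhaven — that alternative is enough. Met.
  (d) The amount in controversy is 182,500 dollars, which meets the 168,500 dollars floor, so one alternative holds. Condition met.
  → The clause does not apply.

No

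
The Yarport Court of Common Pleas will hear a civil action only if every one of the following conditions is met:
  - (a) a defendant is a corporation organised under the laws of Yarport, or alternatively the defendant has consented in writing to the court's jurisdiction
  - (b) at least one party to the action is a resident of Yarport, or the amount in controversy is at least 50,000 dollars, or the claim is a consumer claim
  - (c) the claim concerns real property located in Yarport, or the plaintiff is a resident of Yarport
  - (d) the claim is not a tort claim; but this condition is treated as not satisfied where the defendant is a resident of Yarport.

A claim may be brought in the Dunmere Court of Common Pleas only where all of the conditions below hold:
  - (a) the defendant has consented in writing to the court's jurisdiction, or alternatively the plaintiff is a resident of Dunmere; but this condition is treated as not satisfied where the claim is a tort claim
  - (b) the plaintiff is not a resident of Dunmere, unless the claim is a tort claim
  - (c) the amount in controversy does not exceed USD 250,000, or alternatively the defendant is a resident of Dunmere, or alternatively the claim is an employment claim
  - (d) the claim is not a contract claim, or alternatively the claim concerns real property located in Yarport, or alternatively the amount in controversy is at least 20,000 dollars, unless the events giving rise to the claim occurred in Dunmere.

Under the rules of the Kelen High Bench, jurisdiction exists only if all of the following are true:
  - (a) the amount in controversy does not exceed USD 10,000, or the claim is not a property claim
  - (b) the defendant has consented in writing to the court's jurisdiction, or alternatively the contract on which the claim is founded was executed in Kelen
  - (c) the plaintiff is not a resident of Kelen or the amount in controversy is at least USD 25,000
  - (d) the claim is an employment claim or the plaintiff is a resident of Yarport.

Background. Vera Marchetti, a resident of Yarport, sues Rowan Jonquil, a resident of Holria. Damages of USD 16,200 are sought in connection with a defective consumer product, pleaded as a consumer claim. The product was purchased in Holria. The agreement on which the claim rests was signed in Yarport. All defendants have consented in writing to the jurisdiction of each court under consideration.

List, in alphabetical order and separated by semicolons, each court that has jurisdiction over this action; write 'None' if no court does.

the Dunmere Court of Common Pleas; the Kelen High Bench; the Yarport Court of Common Pleas

The Yarport Court of Common Pleas:
  (a) Every defendant has filed written consent, so one alternative holds. Condition met.
  (b) Vera Marchetti resides in Yarport — that alternative is enough. Satisfied.
  (c) The plaintiff resides in Yarport, which satisfies one of the alternatives. Met.
  (d) The claim is a consumer claim, not a tort claim. And the carve-out is inapplicable — the defendant resides in Holria, not Yarport. Met.
  → Every requirement is satisfied — jurisdiction.
The Dunmere Court of Common Pleas:
  (a) Every defendant has filed written consent, so this disjunct is met. And the carve-out is inapplicable — the claim is a consumer claim, not a tort claim. Met.
  (b) The plaintiff resides in Yarport, which is not Dunmere. Condition met.
  (c) The amount in controversy is 16,200 dollars, within the 250,000 dollars ceiling, which satisfies one of the alternatives. Satisfied.
  (d) The claim is a consumer claim, not a contract claim, so one alternative holds. Met.
  → The court has jurisdiction.
The Kelen High Bench:
  (a) The claim is a consumer claim, not a property claim — that alternative is enough. Met.
  (b) Every defendant has filed written consent — that alternative is enough. Satisfied.
  (c) The plaintiff resides in Yarport, which is not Kelen, so this disjunct is met. Condition met.
  (d) The plaintiff resides in Yarport, which satisfies one of the alternatives. Condition met.
  → All conditions met; jurisdiction exists.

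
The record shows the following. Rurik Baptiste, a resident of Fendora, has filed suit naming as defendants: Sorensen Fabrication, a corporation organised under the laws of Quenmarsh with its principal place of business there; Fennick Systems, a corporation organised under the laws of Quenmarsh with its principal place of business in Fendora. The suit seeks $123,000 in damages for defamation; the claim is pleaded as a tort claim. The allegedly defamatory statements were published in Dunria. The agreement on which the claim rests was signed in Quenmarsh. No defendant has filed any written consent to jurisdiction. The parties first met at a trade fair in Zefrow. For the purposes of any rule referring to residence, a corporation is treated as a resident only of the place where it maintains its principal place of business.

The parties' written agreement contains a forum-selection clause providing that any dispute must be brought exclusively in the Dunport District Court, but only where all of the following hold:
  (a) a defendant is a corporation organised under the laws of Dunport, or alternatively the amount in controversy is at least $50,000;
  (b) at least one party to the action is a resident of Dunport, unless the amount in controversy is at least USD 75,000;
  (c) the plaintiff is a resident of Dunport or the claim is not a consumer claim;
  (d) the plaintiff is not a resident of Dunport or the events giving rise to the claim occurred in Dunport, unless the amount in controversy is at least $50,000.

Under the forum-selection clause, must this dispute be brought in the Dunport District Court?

Yes

The Dunport District Court:
  (a) The amount in controversy is USD 123,000, which meets the USD 50,000 floor, which satisfies one of the alternatives. Met.
  (b) No party resides in Dunport. The proviso rescues it, though: the amount in controversy is 123,000 dollars, which meets the USD 75,000 floor. Met.
  (c) The claim is a tort claim, not a consumer claim, so this disjunct is met. Met.
  (d) The plaintiff resides in Fendora, which is not Dunport, so this disjunct is met. Met.
  → Forum clause is triggered.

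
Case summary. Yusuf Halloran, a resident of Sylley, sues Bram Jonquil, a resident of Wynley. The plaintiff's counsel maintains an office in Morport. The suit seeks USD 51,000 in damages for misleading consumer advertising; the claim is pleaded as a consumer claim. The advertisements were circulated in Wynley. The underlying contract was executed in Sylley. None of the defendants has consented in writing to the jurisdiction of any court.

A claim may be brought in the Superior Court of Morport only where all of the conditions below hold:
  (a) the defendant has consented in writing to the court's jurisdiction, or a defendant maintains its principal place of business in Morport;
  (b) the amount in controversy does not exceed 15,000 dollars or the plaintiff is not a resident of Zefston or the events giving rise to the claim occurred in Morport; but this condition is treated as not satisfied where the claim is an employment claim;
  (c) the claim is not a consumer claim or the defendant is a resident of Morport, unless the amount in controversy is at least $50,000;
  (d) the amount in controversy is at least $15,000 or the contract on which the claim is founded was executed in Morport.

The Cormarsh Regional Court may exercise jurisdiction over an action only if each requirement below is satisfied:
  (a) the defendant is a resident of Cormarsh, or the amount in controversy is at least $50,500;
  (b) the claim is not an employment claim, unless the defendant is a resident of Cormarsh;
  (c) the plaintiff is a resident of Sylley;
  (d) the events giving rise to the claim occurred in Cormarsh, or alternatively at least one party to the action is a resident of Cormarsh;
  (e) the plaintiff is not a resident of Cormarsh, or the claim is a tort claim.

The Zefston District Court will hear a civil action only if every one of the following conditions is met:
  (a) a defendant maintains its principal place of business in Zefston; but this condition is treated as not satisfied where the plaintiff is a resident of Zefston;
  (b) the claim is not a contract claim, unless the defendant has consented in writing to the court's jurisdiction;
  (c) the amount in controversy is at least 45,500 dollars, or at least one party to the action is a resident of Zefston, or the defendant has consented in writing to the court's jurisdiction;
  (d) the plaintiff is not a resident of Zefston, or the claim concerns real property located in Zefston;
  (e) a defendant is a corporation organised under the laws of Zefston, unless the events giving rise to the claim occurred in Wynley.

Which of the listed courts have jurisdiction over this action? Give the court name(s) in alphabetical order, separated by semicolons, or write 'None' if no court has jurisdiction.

The Superior Court of Morport:
  (a) No such written consent has been filed; no defendant is a corporation — every alternative fails. Not satisfied.
  (b) The plaintiff resides in Sylley, which is not Zefston, so one alternative holds. The carve-out does not apply: the claim is a consumer claim, not an employment claim. Satisfied.
  (c) The claim is a consumer claim; the defendant resides in Wynley, not Morport — no alternative holds. But the amount in controversy is USD 51,000, which meets the USD 50,000 floor, and the 'unless' clause therefore excuses the requirement. Met.
  (d) The amount in controversy is $51,000, which meets the $15,000 floor — that alternative is enough. Condition met.
  → The court lacks jurisdiction.
The Cormarsh Regional Court:
  (a) The amount in controversy is $51,000, which meets the USD 50,500 floor, so this disjunct is met. Met.
  (b) The claim is a consumer claim, not an employment claim. Satisfied.
  (c) The plaintiff resides in Sylley. Condition met.
  (d) The operative events occurred in Wynley, not Cormarsh; no party resides in Cormarsh — every alternative fails. Condition not met.
  (e) The plaintiff resides in Sylley, which is not Cormarsh, so one alternative holds. Condition met.
  → At least one condition fails; no jurisdiction.
The Zefston District Court:
  (a) No defendant is a corporation. Not satisfied.
  (b) The claim is a consumer claim, not a contract claim. Condition met.
  (c) The amount in controversy is 51,000 dollars, which meets the 45,500 dollars floor, which satisfies one of the alternatives. Satisfied.
  (d) The plaintiff resides in Sylley, which is not Zefston, which satisfies one of the alternatives. Satisfied.
  (e) No defendant is a corporation. However, the operative events occurred in Wynley, so the 'unless' proviso supplies this condition. Met.
  → No jurisdiction.

None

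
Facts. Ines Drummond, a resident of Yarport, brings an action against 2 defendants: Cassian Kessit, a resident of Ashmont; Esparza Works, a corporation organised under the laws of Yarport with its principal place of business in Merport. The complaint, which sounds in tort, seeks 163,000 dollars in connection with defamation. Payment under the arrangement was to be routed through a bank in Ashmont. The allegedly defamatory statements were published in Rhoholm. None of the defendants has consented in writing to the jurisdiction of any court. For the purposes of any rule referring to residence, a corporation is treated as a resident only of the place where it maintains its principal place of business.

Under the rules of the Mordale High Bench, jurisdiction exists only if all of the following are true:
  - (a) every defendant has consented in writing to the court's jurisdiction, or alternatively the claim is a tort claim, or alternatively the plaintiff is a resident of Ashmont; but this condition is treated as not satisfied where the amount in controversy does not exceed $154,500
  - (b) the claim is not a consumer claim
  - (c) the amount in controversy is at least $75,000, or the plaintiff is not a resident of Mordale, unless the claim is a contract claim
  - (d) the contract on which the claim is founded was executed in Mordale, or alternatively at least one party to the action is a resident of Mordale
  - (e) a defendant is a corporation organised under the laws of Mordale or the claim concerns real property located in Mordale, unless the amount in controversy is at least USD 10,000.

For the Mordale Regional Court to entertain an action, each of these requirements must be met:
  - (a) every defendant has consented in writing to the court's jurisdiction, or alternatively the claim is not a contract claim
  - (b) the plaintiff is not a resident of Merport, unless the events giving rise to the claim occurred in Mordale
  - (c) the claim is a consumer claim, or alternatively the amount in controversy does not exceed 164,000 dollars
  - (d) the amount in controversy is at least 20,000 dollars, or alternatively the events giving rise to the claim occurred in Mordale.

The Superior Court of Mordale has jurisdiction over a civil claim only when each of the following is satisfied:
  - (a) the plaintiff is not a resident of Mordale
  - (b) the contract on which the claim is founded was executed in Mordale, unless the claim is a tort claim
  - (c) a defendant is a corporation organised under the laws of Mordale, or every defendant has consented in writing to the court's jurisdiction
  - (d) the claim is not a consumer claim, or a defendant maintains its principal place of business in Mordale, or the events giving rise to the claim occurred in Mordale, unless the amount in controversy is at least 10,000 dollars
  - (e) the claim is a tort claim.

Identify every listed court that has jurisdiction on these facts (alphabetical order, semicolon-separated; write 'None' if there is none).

The Mordale High Bench:
  (a) The claim is a tort claim — that alternative is enough. The exception is not triggered, since the amount in controversy is 163,000 dollars, above the 154,500 dollars ceiling. Condition met.
  (b) The claim is a tort claim, not a consumer claim. Condition met.
  (c) The amount in controversy is USD 163,000, which meets the USD 75,000 floor, which satisfies one of the alternatives. Condition met.
  (d) No contract (and hence no place of execution) is alleged; no party resides in Mordale — every alternative fails. Not met.
  (e) The corporate defendant(s) are organised in Yarport, not Mordale; the claim does not concern real property — none of the alternatives is met. However, the amount in controversy is $163,000, which meets the USD 10,000 floor, so the 'unless' proviso supplies this condition. Satisfied.
  → Not every requirement is met — no jurisdiction.
The Mordale Regional Court:
  (a) The claim is a tort claim, not a contract claim — that alternative is enough. Met.
  (b) The plaintiff resides in Yarport, which is not Merport. Condition met.
  (c) The amount in controversy is USD 163,000, within the USD 164,000 ceiling, which satisfies one of the alternatives. Met.
  (d) The amount in controversy is $163,000, which meets the 20,000 dollars floor, which satisfies one of the alternatives. Met.
  → Jurisdiction lies.
The Superior Court of Mordale:
  (a) The plaintiff resides in Yarport, which is not Mordale. Met.
  (b) No contract (and hence no place of execution) is alleged. However, the claim is a tort claim, so the 'unless' proviso supplies this condition. Condition met.
  (c) The corporate defendant(s) are organised in Yarport, not Mordale; no such written consent has been filed — every alternative fails. Condition not met.
  (d) The claim is a tort claim, not a consumer claim, so this disjunct is met. Satisfied.
  (e) The claim is a tort claim. Satisfied.
  → At least one condition fails; no jurisdiction.

the Mordale Regional Court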